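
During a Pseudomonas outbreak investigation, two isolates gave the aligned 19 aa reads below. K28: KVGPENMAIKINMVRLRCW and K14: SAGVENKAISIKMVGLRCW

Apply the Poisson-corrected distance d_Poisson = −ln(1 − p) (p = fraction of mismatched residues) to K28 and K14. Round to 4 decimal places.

0.4595

The sequences differ at positions 1 (K/S), 2 (V/A), 4 (P/V), 7 (M/K), 10 (K/S), 12 (N/K), 15 (R/G).
p = 7/19 = 0.368421.
d = −ln(1 − 0.368421) = −ln(0.631579) = 0.4595.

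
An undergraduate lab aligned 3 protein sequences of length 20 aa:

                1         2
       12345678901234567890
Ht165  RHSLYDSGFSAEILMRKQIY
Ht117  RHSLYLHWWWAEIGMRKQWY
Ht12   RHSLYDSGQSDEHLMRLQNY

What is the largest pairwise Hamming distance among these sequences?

Pairwise Hamming distances:
  Ht165 vs Ht117: 7
  Ht165 vs Ht12: 5
  Ht117 vs Ht12: 10
The largest is 10, between Ht117 and Ht12.

10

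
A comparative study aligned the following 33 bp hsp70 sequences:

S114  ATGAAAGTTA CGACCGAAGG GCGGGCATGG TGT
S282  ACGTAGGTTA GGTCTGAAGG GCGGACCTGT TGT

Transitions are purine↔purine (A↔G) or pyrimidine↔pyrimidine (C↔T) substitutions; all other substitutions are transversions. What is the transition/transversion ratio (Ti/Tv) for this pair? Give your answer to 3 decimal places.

The sequences differ at positions 2 (T/C, transition), 4 (A/T, transversion), 6 (A/G, transition), 11 (C/G, transversion), 13 (A/T, transversion), 15 (C/T, transition), 25 (G/A, transition), 27 (A/C, transversion), 30 (G/T, transversion).
Of the 9 differences, 4 transitions and 5 transversions, so Ti/Tv = 4/5 = 0.800.

0.800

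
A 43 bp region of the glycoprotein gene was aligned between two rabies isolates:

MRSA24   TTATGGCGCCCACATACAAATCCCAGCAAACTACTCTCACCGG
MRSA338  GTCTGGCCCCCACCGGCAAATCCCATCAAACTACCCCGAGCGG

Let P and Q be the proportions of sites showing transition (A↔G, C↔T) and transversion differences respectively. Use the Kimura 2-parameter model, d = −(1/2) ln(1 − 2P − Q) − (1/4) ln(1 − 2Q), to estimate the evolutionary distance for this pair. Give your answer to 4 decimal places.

Mismatches occur at site 1 (T/G, transversion), site 3 (A/C, transversion), site 8 (G/C, transversion), site 14 (A/C, transversion), site 15 (T/G, transversion), site 16 (A/G, transition), site 26 (G/T, transversion), site 35 (T/C, transition), site 37 (T/C, transition), site 38 (C/G, transversion), site 40 (C/G, transversion).
Of the 11 differences, 3 transitions and 8 transversions over 43 sites: P = 3/43 = 0.069767, Q = 8/43 = 0.186047.
d = −0.5·ln(0.674419) − 0.25·ln(0.627906) = −0.5·(-0.393904) − 0.25·(-0.465365) = 0.3133.

0.3133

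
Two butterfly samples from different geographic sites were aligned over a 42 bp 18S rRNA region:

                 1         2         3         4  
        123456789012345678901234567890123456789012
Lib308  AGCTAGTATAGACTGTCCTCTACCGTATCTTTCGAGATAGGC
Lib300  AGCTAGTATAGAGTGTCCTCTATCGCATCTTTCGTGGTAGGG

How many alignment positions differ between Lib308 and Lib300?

Mismatches occur at site 13 (C→G), site 23 (C→T), site 26 (T→C), site 35 (A→T), site 37 (A→G), site 42 (C→G).
That gives 6 mismatches out of 42 aligned sites, so the Hamming distance is 6.

6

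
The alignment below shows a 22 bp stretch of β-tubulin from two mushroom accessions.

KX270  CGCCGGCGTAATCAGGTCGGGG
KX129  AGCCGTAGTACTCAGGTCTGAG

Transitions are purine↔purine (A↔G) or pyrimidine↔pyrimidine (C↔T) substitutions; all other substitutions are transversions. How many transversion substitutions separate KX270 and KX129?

5

Differing sites — 1:C/A (Tv); 6:G/T (Tv); 7:C/A (Tv); 11:A/C (Tv); 19:G/T (Tv); 21:G/A (Ti).
Of the 6 differences, 1 transition and 5 transversions, so the answer is 5.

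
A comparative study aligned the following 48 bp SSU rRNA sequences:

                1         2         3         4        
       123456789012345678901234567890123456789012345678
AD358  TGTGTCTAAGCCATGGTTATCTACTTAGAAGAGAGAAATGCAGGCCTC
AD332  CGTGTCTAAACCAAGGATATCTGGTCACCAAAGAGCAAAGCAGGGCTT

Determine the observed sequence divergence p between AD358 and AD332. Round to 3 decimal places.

Mismatches occur at site 1 (T↔C), site 10 (G↔A), site 14 (T↔A), site 17 (T↔A), site 23 (A↔G), site 24 (C↔G), site 26 (T↔C), site 28 (G↔C), site 29 (A↔C), site 31 (G↔A), site 36 (A↔C), site 39 (T↔A), site 45 (C↔G), site 48 (C↔T).
There are 14 differences over 48 sites, so p = 14/48 = 0.292.

0.292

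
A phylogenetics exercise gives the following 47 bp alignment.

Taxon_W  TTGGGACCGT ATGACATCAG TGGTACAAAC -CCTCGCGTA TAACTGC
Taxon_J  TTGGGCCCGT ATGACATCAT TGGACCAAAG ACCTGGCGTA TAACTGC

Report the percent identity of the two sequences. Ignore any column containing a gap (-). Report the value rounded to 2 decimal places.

Excluding the 1 gap column leaves 46 comparable sites.
The sequences differ at positions 6 (A/C), 20 (G/T), 24 (T/A), 25 (A/C), 30 (C/G), 35 (C/G).
40 of the 46 comparable sites match, so the percent identity is 40/46 × 100 = 86.96%.

86.96%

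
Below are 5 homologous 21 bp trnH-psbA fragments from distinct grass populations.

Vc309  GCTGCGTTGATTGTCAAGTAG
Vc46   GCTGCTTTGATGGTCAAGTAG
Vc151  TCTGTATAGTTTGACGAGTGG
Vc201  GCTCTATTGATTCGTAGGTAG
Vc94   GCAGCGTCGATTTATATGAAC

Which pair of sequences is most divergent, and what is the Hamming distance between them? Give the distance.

13

Pairwise Hamming distances:
  Vc309 vs Vc46: 2
  Vc309 vs Vc151: 8
  Vc309 vs Vc201: 7
  Vc309 vs Vc94: 8
  Vc46 vs Vc151: 9
  Vc46 vs Vc201: 8
  Vc46 vs Vc94: 10
  Vc151 vs Vc201: 10
  Vc151 vs Vc94: 13
  Vc201 vs Vc94: 10
The largest is 13, between Vc151 and Vc94.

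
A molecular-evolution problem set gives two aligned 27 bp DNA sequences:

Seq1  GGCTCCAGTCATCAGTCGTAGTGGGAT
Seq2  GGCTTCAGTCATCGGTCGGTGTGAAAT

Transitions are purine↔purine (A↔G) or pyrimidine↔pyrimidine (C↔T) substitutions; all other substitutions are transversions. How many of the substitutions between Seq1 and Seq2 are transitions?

4

The sequences differ at positions 5 (C/T, transition), 14 (A/G, transition), 19 (T/G, transversion), 20 (A/T, transversion), 24 (G/A, transition), 25 (G/A, transition).
Of the 6 differences, 4 transitions and 2 transversions, so the answer is 4.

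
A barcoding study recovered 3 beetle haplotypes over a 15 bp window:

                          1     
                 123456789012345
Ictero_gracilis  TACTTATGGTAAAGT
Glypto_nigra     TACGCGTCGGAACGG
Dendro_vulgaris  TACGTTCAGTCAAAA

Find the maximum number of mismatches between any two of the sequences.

Pairwise Hamming distances:
  Ictero_gracilis vs Glypto_nigra: 7
  Ictero_gracilis vs Dendro_vulgaris: 7
  Glypto_nigra vs Dendro_vulgaris: 9
The largest is 9, between Glypto_nigra and Dendro_vulgaris.

9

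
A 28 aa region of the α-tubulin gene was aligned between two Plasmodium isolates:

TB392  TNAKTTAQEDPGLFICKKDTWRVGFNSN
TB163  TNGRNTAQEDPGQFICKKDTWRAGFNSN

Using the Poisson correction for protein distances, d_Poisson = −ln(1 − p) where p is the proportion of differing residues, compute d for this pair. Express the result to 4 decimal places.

Mismatches occur at site 3 (A→G), site 4 (K→R), site 5 (T→N), site 13 (L→Q), site 23 (V→A).
p = 5/28 = 0.178571.
d = −ln(1 − 0.178571) = −ln(0.821429) = 0.1967.

0.1967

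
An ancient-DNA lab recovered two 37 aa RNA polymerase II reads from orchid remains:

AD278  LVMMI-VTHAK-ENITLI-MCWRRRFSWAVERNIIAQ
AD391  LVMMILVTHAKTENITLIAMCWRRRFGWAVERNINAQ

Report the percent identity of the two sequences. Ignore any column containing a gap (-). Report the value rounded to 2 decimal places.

94.12%

Excluding the 3 gap columns leaves 34 comparable sites.
The sequences differ at positions 27 (S/G), 35 (I/N).
32 of the 34 comparable sites match, so the percent identity is 32/34 × 100 = 94.12%.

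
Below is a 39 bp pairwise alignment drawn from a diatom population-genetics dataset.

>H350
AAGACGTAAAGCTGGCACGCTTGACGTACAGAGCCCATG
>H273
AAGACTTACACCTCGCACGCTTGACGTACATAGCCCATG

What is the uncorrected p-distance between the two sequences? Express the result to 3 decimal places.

0.128

Mismatches occur at site 6 (G→T), site 9 (A→C), site 11 (G→C), site 14 (G→C), site 31 (G→T).
There are 5 differences over 39 sites, so p = 5/39 = 0.128.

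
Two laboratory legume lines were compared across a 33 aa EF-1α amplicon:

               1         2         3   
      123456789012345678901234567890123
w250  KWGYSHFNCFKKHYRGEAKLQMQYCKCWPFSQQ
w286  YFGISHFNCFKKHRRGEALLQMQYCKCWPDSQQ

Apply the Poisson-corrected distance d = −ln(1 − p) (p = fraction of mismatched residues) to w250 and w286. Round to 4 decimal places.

0.2007

Mismatches occur at site 1 (K↔Y), site 2 (W↔F), site 4 (Y↔I), site 14 (Y↔R), site 19 (K↔L), site 30 (F↔D).
p = 6/33 = 0.181818.
d = −ln(1 − 0.181818) = −ln(0.818182) = 0.2007.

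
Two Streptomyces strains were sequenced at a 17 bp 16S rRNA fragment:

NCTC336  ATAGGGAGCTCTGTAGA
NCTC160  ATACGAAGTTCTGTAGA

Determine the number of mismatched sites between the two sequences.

3

Mismatches occur at site 4 (G→C), site 6 (G→A), site 9 (C→T).
That gives 3 mismatches out of 17 aligned sites, so the Hamming distance is 3.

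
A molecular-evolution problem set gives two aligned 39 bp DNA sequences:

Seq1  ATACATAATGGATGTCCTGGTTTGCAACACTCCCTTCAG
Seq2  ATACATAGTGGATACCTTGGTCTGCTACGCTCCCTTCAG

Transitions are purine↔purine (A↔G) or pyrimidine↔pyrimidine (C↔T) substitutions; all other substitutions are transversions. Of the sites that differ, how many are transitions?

6

The sequences differ at positions 8 (A/G, transition), 14 (G/A, transition), 15 (T/C, transition), 17 (C/T, transition), 22 (T/C, transition), 26 (A/T, transversion), 29 (A/G, transition).
Of the 7 differences, 6 transitions and 1 transversion, so the answer is 6.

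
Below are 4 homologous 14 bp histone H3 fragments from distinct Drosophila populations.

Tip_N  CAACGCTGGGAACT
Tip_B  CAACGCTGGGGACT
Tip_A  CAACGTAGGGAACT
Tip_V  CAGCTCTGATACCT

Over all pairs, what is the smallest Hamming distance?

1

Pairwise Hamming distances:
  Tip_N vs Tip_B: 1
  Tip_N vs Tip_A: 2
  Tip_N vs Tip_V: 5
  Tip_B vs Tip_A: 3
  Tip_B vs Tip_V: 6
  Tip_A vs Tip_V: 7
The smallest is 1, between Tip_N and Tip_B.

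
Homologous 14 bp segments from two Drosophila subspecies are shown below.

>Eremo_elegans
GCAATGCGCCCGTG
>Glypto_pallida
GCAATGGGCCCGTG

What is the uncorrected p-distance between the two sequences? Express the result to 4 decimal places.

0.0714

The sequences differ at position 7 (C/G).
There are 1 differences over 14 sites, so p = 1/14 = 0.0714.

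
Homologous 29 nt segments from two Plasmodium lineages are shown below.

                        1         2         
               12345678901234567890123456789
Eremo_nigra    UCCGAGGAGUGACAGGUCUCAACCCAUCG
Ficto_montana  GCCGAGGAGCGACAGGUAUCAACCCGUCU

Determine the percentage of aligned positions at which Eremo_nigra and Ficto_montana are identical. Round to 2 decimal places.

82.76%

The sequences differ at positions 1 (U/G), 10 (U/C), 18 (C/A), 26 (A/G), 29 (G/U).
24 of the 29 sites match, so the percent identity is 24/29 × 100 = 82.76%.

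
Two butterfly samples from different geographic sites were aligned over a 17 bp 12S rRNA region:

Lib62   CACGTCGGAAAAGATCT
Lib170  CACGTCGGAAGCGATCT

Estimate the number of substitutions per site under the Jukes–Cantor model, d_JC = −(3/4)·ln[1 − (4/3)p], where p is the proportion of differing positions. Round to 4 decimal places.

The sequences differ at positions 11 (A/G), 12 (A/C).
p = 2/17 = 0.117647.
d = −0.75 · ln(1 − (4/3)·0.117647) = −0.75 · ln(0.843137) = −0.75 · (-0.170626) = 0.1280.

0.1280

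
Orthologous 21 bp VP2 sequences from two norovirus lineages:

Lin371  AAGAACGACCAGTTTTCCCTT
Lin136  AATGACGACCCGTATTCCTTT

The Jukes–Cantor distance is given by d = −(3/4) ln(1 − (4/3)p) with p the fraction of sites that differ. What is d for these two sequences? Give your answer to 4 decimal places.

Differing sites — 3:G/T; 4:A/G; 11:A/C; 14:T/A; 19:C/T.
p = 5/21 = 0.238095.
d = −0.75 · ln(1 − (4/3)·0.238095) = −0.75 · ln(0.682540) = −0.75 · (-0.381934) = 0.2865.

0.2865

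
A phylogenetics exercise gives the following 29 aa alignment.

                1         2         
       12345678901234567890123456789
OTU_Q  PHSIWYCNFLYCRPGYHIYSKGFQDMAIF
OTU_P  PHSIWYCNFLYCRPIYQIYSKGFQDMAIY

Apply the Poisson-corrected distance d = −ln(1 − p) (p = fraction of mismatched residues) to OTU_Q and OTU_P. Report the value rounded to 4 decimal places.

0.1092

Differing sites — 15:G/I; 17:H/Q; 29:F/Y.
p = 3/29 = 0.103448.
d = −ln(1 − 0.103448) = −ln(0.896552) = 0.1092.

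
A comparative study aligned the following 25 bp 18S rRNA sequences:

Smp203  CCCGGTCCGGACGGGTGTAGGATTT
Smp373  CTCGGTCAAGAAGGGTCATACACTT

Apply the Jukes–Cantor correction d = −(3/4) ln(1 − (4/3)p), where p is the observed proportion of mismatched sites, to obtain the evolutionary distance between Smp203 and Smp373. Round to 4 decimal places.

Mismatches occur at site 2 (C→T), site 8 (C→A), site 9 (G→A), site 12 (C→A), site 17 (G→C), site 18 (T→A), site 19 (A→T), site 20 (G→A), site 21 (G→C), site 23 (T→C).
p = 10/25 = 0.400000.
d = −0.75 · ln(1 − (4/3)·0.400000) = −0.75 · ln(0.466667) = −0.75 · (-0.762139) = 0.5716.

0.5716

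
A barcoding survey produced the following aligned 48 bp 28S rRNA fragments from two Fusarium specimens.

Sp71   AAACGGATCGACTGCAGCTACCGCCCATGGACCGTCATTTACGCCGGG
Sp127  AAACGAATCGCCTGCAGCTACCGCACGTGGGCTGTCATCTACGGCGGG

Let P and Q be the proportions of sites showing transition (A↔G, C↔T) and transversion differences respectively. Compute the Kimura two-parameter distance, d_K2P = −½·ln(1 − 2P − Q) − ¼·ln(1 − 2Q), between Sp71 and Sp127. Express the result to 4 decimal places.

0.1913

Mismatches occur at site 6 (G↔A, transition), site 11 (A↔C, transversion), site 25 (C↔A, transversion), site 27 (A↔G, transition), site 31 (A↔G, transition), site 33 (C↔T, transition), site 39 (T↔C, transition), site 44 (C↔G, transversion).
Of the 8 differences, 5 transitions and 3 transversions over 48 sites: P = 5/48 = 0.104167, Q = 3/48 = 0.062500.
d = −0.5·ln(0.729166) − 0.25·ln(0.875000) = −0.5·(-0.315854) − 0.25·(-0.133531) = 0.1913.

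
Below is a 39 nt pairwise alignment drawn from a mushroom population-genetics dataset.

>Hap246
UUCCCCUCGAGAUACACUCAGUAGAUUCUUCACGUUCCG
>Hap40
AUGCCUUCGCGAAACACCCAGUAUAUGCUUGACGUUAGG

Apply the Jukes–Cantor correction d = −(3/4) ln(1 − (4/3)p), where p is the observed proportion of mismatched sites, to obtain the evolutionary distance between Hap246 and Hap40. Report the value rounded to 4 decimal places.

Mismatches occur at site 1 (U/A), site 3 (C/G), site 6 (C/U), site 10 (A/C), site 13 (U/A), site 18 (U/C), site 24 (G/U), site 27 (U/G), site 31 (C/G), site 37 (C/A), site 38 (C/G).
p = 11/39 = 0.282051.
d = −0.75 · ln(1 − (4/3)·0.282051) = −0.75 · ln(0.623932) = −0.75 · (-0.471714) = 0.3538.

0.3538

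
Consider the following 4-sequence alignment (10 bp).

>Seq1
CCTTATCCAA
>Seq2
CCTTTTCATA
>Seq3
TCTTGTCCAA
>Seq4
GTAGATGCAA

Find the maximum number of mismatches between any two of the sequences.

8

Pairwise Hamming distances:
  Seq1 vs Seq2: 3
  Seq1 vs Seq3: 2
  Seq1 vs Seq4: 5
  Seq2 vs Seq3: 4
  Seq2 vs Seq4: 8
  Seq3 vs Seq4: 6
The largest is 8, between Seq2 and Seq4.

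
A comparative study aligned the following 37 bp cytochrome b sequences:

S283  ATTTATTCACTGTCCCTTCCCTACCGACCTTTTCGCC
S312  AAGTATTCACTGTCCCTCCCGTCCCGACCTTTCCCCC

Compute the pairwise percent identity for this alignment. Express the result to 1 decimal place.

Differing sites — 2:T/A; 3:T/G; 18:T/C; 21:C/G; 23:A/C; 33:T/C; 35:G/C.
30 of the 37 sites match, so the percent identity is 30/37 × 100 = 81.1%.

81.1%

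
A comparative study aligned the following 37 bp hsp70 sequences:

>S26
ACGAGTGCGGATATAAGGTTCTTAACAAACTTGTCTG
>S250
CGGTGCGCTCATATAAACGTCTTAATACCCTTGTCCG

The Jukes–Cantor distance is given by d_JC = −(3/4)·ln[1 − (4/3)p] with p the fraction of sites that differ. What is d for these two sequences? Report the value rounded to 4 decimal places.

0.4740

The sequences differ at positions 1 (A/C), 2 (C/G), 4 (A/T), 6 (T/C), 9 (G/T), 10 (G/C), 17 (G/A), 18 (G/C), 19 (T/G), 26 (C/T), 28 (A/C), 29 (A/C), 36 (T/C).
p = 13/37 = 0.351351.
d = −0.75 · ln(1 − (4/3)·0.351351) = −0.75 · ln(0.531532) = −0.75 · (-0.631992) = 0.4740.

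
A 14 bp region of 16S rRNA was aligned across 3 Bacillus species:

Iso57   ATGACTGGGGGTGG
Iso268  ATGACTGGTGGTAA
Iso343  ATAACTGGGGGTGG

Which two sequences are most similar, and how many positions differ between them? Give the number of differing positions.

1

Pairwise Hamming distances:
  Iso57 vs Iso268: 3
  Iso57 vs Iso343: 1
  Iso268 vs Iso343: 4
The smallest is 1, between Iso57 and Iso343.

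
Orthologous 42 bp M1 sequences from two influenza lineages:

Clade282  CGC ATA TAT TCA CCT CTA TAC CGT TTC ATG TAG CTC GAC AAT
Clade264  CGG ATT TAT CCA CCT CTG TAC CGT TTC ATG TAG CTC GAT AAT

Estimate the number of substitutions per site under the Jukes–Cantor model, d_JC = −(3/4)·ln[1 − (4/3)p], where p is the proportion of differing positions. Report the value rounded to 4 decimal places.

0.1296

The sequences differ at positions 3 (C/G), 6 (A/T), 10 (T/C), 18 (A/G), 39 (C/T).
p = 5/42 = 0.119048.
d = −0.75 · ln(1 − (4/3)·0.119048) = −0.75 · ln(0.841269) = −0.75 · (-0.172844) = 0.1296.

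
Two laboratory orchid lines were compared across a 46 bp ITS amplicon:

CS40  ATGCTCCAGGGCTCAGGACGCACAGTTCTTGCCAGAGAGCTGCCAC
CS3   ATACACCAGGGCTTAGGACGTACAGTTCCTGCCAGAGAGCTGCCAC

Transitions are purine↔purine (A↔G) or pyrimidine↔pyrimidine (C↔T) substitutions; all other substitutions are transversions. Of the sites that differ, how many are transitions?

4

The sequences differ at positions 3 (G/A, transition), 5 (T/A, transversion), 14 (C/T, transition), 21 (C/T, transition), 29 (T/C, transition).
Of the 5 differences, 4 transitions and 1 transversion, so the answer is 4.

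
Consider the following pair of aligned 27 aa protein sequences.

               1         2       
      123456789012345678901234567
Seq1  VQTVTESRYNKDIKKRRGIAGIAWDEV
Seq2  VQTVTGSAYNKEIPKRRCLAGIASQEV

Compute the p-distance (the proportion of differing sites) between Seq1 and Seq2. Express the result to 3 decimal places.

Differing sites — 6:E/G; 8:R/A; 12:D/E; 14:K/P; 18:G/C; 19:I/L; 24:W/S; 25:D/Q.
There are 8 differences over 27 sites, so p = 8/27 = 0.296.

0.296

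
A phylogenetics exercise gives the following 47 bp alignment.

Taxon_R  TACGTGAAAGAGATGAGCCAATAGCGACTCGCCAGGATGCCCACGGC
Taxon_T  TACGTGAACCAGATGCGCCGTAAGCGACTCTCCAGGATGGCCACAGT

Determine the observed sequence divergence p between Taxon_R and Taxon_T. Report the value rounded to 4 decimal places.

0.2128

Mismatches occur at site 9 (A/C), site 10 (G/C), site 16 (A/C), site 20 (A/G), site 21 (A/T), site 22 (T/A), site 31 (G/T), site 40 (C/G), site 45 (G/A), site 47 (C/T).
There are 10 differences over 47 sites, so p = 10/47 = 0.2128.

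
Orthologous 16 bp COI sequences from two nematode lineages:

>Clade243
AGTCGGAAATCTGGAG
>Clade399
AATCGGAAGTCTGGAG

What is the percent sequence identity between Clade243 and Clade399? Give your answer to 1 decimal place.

87.5%

The sequences differ at positions 2 (G/A), 9 (A/G).
14 of the 16 sites match, so the percent identity is 14/16 × 100 = 87.5%.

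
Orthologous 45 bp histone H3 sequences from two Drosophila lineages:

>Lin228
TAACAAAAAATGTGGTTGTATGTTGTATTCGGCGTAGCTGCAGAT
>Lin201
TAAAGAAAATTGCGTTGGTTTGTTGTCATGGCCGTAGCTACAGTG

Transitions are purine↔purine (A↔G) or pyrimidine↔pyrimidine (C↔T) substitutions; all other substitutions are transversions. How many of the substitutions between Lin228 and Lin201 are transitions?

Differing sites — 4:C/A (Tv); 5:A/G (Ti); 10:A/T (Tv); 13:T/C (Ti); 15:G/T (Tv); 17:T/G (Tv); 20:A/T (Tv); 27:A/C (Tv); 28:T/A (Tv); 30:C/G (Tv); 32:G/C (Tv); 40:G/A (Ti); 44:A/T (Tv); 45:T/G (Tv).
Of the 14 differences, 3 transitions and 11 transversions, so the answer is 3.

3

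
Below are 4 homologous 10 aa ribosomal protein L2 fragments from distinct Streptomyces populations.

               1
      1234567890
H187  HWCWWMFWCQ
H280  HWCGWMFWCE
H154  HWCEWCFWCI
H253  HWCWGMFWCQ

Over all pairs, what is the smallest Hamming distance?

1

Pairwise Hamming distances:
  H187 vs H280: 2
  H187 vs H154: 3
  H187 vs H253: 1
  H280 vs H154: 3
  H280 vs H253: 3
  H154 vs H253: 4
The smallest is 1, between H187 and H253.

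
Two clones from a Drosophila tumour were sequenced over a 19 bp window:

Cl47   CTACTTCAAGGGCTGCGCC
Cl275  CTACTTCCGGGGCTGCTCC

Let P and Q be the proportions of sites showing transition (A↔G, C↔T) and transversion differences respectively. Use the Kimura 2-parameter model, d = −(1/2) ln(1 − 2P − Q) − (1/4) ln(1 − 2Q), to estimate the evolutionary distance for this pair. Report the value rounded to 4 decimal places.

The sequences differ at positions 8 (A/C, transversion), 9 (A/G, transition), 17 (G/T, transversion).
Of the 3 differences, 1 transition and 2 transversions over 19 sites: P = 1/19 = 0.052632, Q = 2/19 = 0.105263.
d = −0.5·ln(0.789473) − 0.25·ln(0.789474) = −0.5·(-0.236390) − 0.25·(-0.236388) = 0.1773.

0.1773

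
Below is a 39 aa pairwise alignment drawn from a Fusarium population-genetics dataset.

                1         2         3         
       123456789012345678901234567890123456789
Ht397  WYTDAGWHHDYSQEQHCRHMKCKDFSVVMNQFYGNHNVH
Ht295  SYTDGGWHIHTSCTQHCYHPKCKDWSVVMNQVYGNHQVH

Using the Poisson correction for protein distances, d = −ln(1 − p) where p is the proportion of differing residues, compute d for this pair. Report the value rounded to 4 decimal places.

0.3677

The sequences differ at positions 1 (W/S), 5 (A/G), 9 (H/I), 10 (D/H), 11 (Y/T), 13 (Q/C), 14 (E/T), 18 (R/Y), 20 (M/P), 25 (F/W), 32 (F/V), 37 (N/Q).
p = 12/39 = 0.307692.
d = −ln(1 − 0.307692) = −ln(0.692308) = 0.3677.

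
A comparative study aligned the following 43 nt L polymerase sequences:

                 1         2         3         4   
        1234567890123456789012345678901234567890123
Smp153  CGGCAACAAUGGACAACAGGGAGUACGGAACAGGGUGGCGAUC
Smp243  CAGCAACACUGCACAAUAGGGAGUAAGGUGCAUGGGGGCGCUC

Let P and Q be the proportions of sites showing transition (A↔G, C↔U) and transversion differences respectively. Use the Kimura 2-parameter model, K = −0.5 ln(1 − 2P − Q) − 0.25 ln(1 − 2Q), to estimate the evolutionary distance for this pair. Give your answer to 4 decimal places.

Mismatches occur at site 2 (G→A, transition), site 9 (A→C, transversion), site 12 (G→C, transversion), site 17 (C→U, transition), site 26 (C→A, transversion), site 29 (A→U, transversion), site 30 (A→G, transition), site 33 (G→U, transversion), site 36 (U→G, transversion), site 41 (A→C, transversion).
Of the 10 differences, 3 transitions and 7 transversions over 43 sites: P = 3/43 = 0.069767, Q = 7/43 = 0.162791.
d = −0.5·ln(0.697675) − 0.25·ln(0.674418) = −0.5·(-0.360002) − 0.25·(-0.393905) = 0.2785.

0.2785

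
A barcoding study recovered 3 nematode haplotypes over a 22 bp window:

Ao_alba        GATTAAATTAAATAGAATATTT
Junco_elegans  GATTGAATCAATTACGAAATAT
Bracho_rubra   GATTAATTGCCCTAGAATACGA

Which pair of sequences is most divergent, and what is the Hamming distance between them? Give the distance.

12

Pairwise Hamming distances:
  Ao_alba vs Junco_elegans: 7
  Ao_alba vs Bracho_rubra: 8
  Junco_elegans vs Bracho_rubra: 12
The largest is 12, between Junco_elegans and Bracho_rubra.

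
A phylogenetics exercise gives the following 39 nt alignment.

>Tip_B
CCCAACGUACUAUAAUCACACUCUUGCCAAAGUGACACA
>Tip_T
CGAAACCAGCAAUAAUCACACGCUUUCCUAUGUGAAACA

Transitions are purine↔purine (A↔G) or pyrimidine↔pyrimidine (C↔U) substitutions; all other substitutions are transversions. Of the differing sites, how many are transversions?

The sequences differ at positions 2 (C/G, transversion), 3 (C/A, transversion), 7 (G/C, transversion), 8 (U/A, transversion), 9 (A/G, transition), 11 (U/A, transversion), 22 (U/G, transversion), 26 (G/U, transversion), 29 (A/U, transversion), 31 (A/U, transversion), 36 (C/A, transversion).
Of the 11 differences, 1 transition and 10 transversions, so the answer is 10.

10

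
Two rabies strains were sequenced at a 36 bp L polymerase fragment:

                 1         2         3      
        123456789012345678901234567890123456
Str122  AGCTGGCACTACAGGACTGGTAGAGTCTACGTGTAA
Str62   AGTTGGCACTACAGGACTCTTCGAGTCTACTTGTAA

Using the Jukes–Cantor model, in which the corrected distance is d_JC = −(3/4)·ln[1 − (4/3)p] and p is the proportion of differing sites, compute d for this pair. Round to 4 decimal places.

0.1536

The sequences differ at positions 3 (C/T), 19 (G/C), 20 (G/T), 22 (A/C), 31 (G/T).
p = 5/36 = 0.138889.
d = −0.75 · ln(1 − (4/3)·0.138889) = −0.75 · ln(0.814815) = −0.75 · (-0.204794) = 0.1536.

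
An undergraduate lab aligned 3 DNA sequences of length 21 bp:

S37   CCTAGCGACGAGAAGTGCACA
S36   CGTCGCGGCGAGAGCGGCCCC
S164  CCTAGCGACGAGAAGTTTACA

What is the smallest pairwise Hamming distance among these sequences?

Pairwise Hamming distances:
  S37 vs S36: 8
  S37 vs S164: 2
  S36 vs S164: 10
The smallest is 2, between S37 and S164.

2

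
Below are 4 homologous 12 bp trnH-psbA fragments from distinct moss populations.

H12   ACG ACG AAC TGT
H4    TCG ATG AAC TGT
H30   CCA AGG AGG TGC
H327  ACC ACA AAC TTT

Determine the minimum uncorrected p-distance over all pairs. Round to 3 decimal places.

0.167

Pairwise Hamming distances:
  H12 vs H4: 2
  H12 vs H30: 6
  H12 vs H327: 3
  H4 vs H30: 6
  H4 vs H327: 5
  H30 vs H327: 8
The smallest is 2 mismatches, between H12 and H4; p = 2/12 = 0.167.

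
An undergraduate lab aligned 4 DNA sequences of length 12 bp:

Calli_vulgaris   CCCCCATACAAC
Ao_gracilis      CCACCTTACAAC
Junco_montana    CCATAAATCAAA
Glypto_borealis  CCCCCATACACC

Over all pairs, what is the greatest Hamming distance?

Pairwise Hamming distances:
  Calli_vulgaris vs Ao_gracilis: 2
  Calli_vulgaris vs Junco_montana: 6
  Calli_vulgaris vs Glypto_borealis: 1
  Ao_gracilis vs Junco_montana: 6
  Ao_gracilis vs Glypto_borealis: 3
  Junco_montana vs Glypto_borealis: 7
The largest is 7, between Junco_montana and Glypto_borealis.

7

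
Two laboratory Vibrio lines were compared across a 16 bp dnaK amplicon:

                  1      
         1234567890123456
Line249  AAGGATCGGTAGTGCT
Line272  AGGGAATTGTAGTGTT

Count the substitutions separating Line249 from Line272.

5

The sequences differ at positions 2 (A/G), 6 (T/A), 7 (C/T), 8 (G/T), 15 (C/T).
That gives 5 mismatches out of 16 aligned sites, so the Hamming distance is 5.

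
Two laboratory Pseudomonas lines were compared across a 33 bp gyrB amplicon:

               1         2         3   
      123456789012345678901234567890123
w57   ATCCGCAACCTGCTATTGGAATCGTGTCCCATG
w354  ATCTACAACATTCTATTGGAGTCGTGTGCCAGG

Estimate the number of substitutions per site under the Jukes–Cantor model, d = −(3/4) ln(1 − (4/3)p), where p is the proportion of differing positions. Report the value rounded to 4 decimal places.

The sequences differ at positions 4 (C/T), 5 (G/A), 10 (C/A), 12 (G/T), 21 (A/G), 28 (C/G), 32 (T/G).
p = 7/33 = 0.212121.
d = −0.75 · ln(1 − (4/3)·0.212121) = −0.75 · ln(0.717172) = −0.75 · (-0.332440) = 0.2493.

0.2493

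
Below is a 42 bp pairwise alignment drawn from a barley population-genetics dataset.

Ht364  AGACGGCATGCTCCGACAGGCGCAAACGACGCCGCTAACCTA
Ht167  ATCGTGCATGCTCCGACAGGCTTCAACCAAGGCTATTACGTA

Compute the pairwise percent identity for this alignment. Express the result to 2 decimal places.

66.67%

Differing sites — 2:G/T; 3:A/C; 4:C/G; 5:G/T; 22:G/T; 23:C/T; 24:A/C; 28:G/C; 30:C/A; 32:C/G; 34:G/T; 35:C/A; 37:A/T; 40:C/G.
28 of the 42 sites match, so the percent identity is 28/42 × 100 = 66.67%.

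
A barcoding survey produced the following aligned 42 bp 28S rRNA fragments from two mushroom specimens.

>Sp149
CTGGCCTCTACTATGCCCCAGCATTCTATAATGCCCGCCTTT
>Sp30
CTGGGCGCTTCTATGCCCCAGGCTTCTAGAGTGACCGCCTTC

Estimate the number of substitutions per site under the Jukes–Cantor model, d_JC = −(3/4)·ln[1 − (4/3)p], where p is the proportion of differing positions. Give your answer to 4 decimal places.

0.2524

Mismatches occur at site 5 (C↔G), site 7 (T↔G), site 10 (A↔T), site 22 (C↔G), site 23 (A↔C), site 29 (T↔G), site 31 (A↔G), site 34 (C↔A), site 42 (T↔C).
p = 9/42 = 0.214286.
d = −0.75 · ln(1 − (4/3)·0.214286) = −0.75 · ln(0.714285) = −0.75 · (-0.336473) = 0.2524.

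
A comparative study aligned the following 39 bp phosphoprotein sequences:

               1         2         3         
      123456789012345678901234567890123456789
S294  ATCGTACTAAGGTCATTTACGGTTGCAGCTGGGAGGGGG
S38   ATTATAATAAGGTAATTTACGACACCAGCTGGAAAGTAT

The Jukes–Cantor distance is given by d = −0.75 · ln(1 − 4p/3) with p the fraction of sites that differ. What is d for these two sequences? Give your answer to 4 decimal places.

Differing sites — 3:C/T; 4:G/A; 7:C/A; 14:C/A; 22:G/A; 23:T/C; 24:T/A; 25:G/C; 33:G/A; 35:G/A; 37:G/T; 38:G/A; 39:G/T.
p = 13/39 = 0.333333.
d = −0.75 · ln(1 − (4/3)·0.333333) = −0.75 · ln(0.555556) = −0.75 · (-0.587786) = 0.4408.

0.4408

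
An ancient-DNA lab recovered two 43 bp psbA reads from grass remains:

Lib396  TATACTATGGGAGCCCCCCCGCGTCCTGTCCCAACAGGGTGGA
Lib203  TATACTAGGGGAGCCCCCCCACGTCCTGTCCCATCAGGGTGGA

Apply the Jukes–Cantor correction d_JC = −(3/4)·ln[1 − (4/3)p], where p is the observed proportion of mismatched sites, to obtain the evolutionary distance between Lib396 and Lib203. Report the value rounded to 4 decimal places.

0.0732

Differing sites — 8:T/G; 21:G/A; 34:A/T.
p = 3/43 = 0.069767.
d = −0.75 · ln(1 − (4/3)·0.069767) = −0.75 · ln(0.906977) = −0.75 · (-0.097638) = 0.0732.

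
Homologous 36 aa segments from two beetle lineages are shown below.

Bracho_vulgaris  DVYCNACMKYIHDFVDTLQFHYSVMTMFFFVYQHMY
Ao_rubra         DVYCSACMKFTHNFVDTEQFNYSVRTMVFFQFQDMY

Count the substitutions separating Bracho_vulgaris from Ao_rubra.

The sequences differ at positions 5 (N/S), 10 (Y/F), 11 (I/T), 13 (D/N), 18 (L/E), 21 (H/N), 25 (M/R), 28 (F/V), 31 (V/Q), 32 (Y/F), 34 (H/D).
That gives 11 mismatches out of 36 aligned sites, so the Hamming distance is 11.

11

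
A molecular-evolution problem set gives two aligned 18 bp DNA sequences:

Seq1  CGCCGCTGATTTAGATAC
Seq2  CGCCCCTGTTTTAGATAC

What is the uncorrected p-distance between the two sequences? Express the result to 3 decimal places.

Mismatches occur at site 5 (G↔C), site 9 (A↔T).
There are 2 differences over 18 sites, so p = 2/18 = 0.111.

0.111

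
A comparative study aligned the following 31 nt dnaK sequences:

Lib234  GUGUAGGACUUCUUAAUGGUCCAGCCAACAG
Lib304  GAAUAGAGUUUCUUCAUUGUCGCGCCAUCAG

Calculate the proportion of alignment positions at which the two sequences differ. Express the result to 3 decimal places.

0.323

Mismatches occur at site 2 (U/A), site 3 (G/A), site 7 (G/A), site 8 (A/G), site 9 (C/U), site 15 (A/C), site 18 (G/U), site 22 (C/G), site 23 (A/C), site 28 (A/U).
There are 10 differences over 31 sites, so p = 10/31 = 0.323.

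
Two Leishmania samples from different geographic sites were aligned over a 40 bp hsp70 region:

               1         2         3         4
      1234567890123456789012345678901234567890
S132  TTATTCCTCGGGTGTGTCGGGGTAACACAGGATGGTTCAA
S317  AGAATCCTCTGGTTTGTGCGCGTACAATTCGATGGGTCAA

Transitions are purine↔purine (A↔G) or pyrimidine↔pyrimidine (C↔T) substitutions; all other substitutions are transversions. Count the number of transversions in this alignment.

Mismatches occur at site 1 (T↔A, transversion), site 2 (T↔G, transversion), site 4 (T↔A, transversion), site 10 (G↔T, transversion), site 14 (G↔T, transversion), site 18 (C↔G, transversion), site 19 (G↔C, transversion), site 21 (G↔C, transversion), site 25 (A↔C, transversion), site 26 (C↔A, transversion), site 28 (C↔T, transition), site 29 (A↔T, transversion), site 30 (G↔C, transversion), site 36 (T↔G, transversion).
Of the 14 differences, 1 transition and 13 transversions, so the answer is 13.

13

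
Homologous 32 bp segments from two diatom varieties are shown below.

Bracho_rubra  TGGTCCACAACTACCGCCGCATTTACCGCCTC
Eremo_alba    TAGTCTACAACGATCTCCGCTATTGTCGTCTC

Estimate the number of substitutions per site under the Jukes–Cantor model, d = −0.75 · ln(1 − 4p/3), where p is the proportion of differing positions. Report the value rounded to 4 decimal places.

Mismatches occur at site 2 (G→A), site 6 (C→T), site 12 (T→G), site 14 (C→T), site 16 (G→T), site 21 (A→T), site 22 (T→A), site 25 (A→G), site 26 (C→T), site 29 (C→T).
p = 10/32 = 0.312500.
d = −0.75 · ln(1 − (4/3)·0.312500) = −0.75 · ln(0.583333) = −0.75 · (-0.538997) = 0.4042.

0.4042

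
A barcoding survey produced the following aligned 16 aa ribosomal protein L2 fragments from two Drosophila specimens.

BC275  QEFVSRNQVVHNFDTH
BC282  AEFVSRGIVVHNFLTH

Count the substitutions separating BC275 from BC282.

Differing sites — 1:Q/A; 7:N/G; 8:Q/I; 14:D/L.
That gives 4 mismatches out of 16 aligned sites, so the Hamming distance is 4.

4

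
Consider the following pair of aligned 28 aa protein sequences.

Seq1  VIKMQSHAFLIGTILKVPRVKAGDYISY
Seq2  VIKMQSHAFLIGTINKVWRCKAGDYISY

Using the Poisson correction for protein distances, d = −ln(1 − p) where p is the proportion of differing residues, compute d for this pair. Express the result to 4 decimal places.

0.1133

Differing sites — 15:L/N; 18:P/W; 20:V/C.
p = 3/28 = 0.107143.
d = −ln(1 − 0.107143) = −ln(0.892857) = 0.1133.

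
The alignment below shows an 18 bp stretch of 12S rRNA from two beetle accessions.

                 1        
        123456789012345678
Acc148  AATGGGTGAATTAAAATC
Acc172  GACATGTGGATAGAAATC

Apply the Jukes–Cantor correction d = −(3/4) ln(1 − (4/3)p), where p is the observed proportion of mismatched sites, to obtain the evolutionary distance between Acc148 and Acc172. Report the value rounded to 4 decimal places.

0.5482

Mismatches occur at site 1 (A↔G), site 3 (T↔C), site 4 (G↔A), site 5 (G↔T), site 9 (A↔G), site 12 (T↔A), site 13 (A↔G).
p = 7/18 = 0.388889.
d = −0.75 · ln(1 − (4/3)·0.388889) = −0.75 · ln(0.481481) = −0.75 · (-0.730889) = 0.5482.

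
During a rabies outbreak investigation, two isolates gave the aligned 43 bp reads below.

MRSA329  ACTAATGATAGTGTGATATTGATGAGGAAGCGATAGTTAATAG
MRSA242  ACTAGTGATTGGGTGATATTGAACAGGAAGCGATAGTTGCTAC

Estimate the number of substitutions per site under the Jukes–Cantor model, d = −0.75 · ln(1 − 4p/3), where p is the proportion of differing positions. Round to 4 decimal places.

The sequences differ at positions 5 (A/G), 10 (A/T), 12 (T/G), 23 (T/A), 24 (G/C), 39 (A/G), 40 (A/C), 43 (G/C).
p = 8/43 = 0.186047.
d = −0.75 · ln(1 − (4/3)·0.186047) = −0.75 · ln(0.751937) = −0.75 · (-0.285103) = 0.2138.

0.2138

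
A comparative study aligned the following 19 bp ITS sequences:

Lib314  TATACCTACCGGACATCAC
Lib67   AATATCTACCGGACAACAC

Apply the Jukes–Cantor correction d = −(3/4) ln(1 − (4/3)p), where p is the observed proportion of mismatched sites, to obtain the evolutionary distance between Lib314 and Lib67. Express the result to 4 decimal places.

Differing sites — 1:T/A; 5:C/T; 16:T/A.
p = 3/19 = 0.157895.
d = −0.75 · ln(1 − (4/3)·0.157895) = −0.75 · ln(0.789473) = −0.75 · (-0.236390) = 0.1773.

0.1773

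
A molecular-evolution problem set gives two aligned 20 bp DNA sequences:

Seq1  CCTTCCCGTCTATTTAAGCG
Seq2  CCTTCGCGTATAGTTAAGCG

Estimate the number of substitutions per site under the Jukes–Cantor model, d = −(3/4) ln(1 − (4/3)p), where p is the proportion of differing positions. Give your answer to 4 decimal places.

The sequences differ at positions 6 (C/G), 10 (C/A), 13 (T/G).
p = 3/20 = 0.150000.
d = −0.75 · ln(1 − (4/3)·0.150000) = −0.75 · ln(0.800000) = −0.75 · (-0.223144) = 0.1674.

0.1674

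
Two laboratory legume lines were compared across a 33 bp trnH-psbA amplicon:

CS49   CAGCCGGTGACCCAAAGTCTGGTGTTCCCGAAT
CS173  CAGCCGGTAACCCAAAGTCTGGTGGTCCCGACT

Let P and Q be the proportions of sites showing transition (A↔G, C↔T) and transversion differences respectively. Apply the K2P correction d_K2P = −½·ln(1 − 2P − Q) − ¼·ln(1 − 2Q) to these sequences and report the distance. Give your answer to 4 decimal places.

The sequences differ at positions 9 (G/A, transition), 25 (T/G, transversion), 32 (A/C, transversion).
Of the 3 differences, 1 transition and 2 transversions over 33 sites: P = 1/33 = 0.030303, Q = 2/33 = 0.060606.
d = −0.5·ln(0.878788) − 0.25·ln(0.878788) = −0.5·(-0.129212) − 0.25·(-0.129212) = 0.0969.

0.0969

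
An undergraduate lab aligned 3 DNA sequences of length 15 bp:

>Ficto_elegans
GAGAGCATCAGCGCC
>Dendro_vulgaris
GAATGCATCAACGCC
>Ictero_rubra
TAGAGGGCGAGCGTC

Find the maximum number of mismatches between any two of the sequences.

Pairwise Hamming distances:
  Ficto_elegans vs Dendro_vulgaris: 3
  Ficto_elegans vs Ictero_rubra: 6
  Dendro_vulgaris vs Ictero_rubra: 9
The largest is 9, between Dendro_vulgaris and Ictero_rubra.

9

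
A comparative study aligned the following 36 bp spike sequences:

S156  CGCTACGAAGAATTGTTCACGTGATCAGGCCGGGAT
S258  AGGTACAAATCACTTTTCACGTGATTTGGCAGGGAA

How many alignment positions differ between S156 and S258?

Mismatches occur at site 1 (C→A), site 3 (C→G), site 7 (G→A), site 10 (G→T), site 11 (A→C), site 13 (T→C), site 15 (G→T), site 26 (C→T), site 27 (A→T), site 31 (C→A), site 36 (T→A).
That gives 11 mismatches out of 36 aligned sites, so the Hamming distance is 11.

11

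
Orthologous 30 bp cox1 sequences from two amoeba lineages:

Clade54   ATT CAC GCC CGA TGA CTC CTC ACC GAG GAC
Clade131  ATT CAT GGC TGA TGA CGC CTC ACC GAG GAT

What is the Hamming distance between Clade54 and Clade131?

Differing sites — 6:C/T; 8:C/G; 10:C/T; 17:T/G; 30:C/T.
That gives 5 mismatches out of 30 aligned sites, so the Hamming distance is 5.

5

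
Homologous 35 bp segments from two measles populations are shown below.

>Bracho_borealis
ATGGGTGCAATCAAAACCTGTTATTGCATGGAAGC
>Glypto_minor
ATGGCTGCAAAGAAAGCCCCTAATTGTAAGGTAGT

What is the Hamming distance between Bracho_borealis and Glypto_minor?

11

Mismatches occur at site 5 (G→C), site 11 (T→A), site 12 (C→G), site 16 (A→G), site 19 (T→C), site 20 (G→C), site 22 (T→A), site 27 (C→T), site 29 (T→A), site 32 (A→T), site 35 (C→T).
That gives 11 mismatches out of 35 aligned sites, so the Hamming distance is 11.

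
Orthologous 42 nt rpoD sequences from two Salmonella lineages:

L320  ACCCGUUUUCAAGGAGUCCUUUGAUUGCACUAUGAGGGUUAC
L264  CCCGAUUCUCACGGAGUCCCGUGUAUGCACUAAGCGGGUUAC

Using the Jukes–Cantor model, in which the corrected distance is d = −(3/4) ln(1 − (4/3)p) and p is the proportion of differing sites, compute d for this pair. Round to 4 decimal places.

0.3222

Mismatches occur at site 1 (A→C), site 4 (C→G), site 5 (G→A), site 8 (U→C), site 12 (A→C), site 20 (U→C), site 21 (U→G), site 24 (A→U), site 25 (U→A), site 33 (U→A), site 35 (A→C).
p = 11/42 = 0.261905.
d = −0.75 · ln(1 − (4/3)·0.261905) = −0.75 · ln(0.650793) = −0.75 · (-0.429564) = 0.3222.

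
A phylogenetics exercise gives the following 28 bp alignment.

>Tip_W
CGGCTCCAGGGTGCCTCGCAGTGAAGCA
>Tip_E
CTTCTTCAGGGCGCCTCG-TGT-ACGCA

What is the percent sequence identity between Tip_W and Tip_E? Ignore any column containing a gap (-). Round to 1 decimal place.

76.9%

Excluding the 2 gap columns leaves 26 comparable sites.
Mismatches occur at site 2 (G/T), site 3 (G/T), site 6 (C/T), site 12 (T/C), site 20 (A/T), site 25 (A/C).
20 of the 26 comparable sites match, so the percent identity is 20/26 × 100 = 76.9%.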